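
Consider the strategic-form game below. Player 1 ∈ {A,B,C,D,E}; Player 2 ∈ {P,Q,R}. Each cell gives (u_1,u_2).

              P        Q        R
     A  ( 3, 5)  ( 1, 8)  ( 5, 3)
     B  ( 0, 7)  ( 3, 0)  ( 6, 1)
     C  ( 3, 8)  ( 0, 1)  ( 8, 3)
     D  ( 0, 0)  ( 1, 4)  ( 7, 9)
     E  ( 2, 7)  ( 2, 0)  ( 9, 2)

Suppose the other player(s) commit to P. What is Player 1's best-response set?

u_1(A vs P) = 3
u_1(B vs P) = 0
u_1(C vs P) = 3
u_1(D vs P) = 0
u_1(E vs P) = 2
max payoff 3 at {A,C}

argmax u_1 = {A,C}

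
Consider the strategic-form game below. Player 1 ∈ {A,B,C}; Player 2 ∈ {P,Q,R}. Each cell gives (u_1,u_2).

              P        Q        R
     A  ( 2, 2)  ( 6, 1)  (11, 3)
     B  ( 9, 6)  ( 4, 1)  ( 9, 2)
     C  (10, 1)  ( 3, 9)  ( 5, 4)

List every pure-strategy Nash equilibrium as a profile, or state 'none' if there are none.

(A,P): not NE [P1→C gives 10>2; P2→R gives 3>2]
(A,Q): not NE [P2→R gives 3>1]
(A,R): NE
(B,P): not NE [P1→C gives 10>9]
(B,Q): not NE [P1→A gives 6>4; P2→P gives 6>1]
(B,R): not NE [P1→A gives 11>9; P2→P gives 6>2]
(C,P): not NE [P2→Q gives 9>1]
(C,Q): not NE [P1→A gives 6>3]
(C,R): not NE [P1→A gives 11>5; P2→Q gives 9>4]

PSNE = {(A,R)}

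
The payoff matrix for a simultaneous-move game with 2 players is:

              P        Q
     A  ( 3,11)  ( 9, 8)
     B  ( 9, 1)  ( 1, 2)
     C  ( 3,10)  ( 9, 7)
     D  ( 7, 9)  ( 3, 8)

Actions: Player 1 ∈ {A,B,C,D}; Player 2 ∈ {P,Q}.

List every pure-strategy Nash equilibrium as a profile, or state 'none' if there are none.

PSNE: ∅

(A,P): not NE [P1→B gives 9>3]
(A,Q): not NE [P2→P gives 11>8]
(B,P): not NE [P2→Q gives 2>1]
(B,Q): not NE [P1→C gives 9>1]
(C,P): not NE [P1→B gives 9>3]
(C,Q): not NE [P2→P gives 10>7]
(D,P): not NE [P1→B gives 9>7]
(D,Q): not NE [P1→C gives 9>3; P2→P gives 9>8]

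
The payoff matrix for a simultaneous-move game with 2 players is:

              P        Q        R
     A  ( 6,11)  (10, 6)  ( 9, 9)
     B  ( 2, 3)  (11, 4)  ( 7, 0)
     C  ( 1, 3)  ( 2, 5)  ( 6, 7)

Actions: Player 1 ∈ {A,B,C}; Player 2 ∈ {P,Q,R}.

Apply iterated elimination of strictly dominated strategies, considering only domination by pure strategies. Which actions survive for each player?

P1 drop C (A beats it: P:6>1 Q:10>2 R:9>6)
P2 drop R (P beats it: A:11>9 B:3>0)
P1→{A,B} P2→{P,Q}

IESDS → P1:{A,B} P2:{P,Q}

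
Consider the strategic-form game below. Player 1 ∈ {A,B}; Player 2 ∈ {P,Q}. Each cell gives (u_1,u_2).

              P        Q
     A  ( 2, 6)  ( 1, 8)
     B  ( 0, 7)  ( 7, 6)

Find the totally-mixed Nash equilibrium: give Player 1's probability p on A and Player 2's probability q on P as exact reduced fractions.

P1 indiff ⇒ q·2+(1-q)·1 = q·0+(1-q)·7 ⇒ q(2) = (1-q)(6) ⇒ q = 3/4
P2 indiff ⇒ p·6+(1-p)·7 = p·8+(1-p)·6 ⇒ p(-2) = (1-p)(-1) ⇒ p = 1/3

(p,q) = (1/3, 3/4)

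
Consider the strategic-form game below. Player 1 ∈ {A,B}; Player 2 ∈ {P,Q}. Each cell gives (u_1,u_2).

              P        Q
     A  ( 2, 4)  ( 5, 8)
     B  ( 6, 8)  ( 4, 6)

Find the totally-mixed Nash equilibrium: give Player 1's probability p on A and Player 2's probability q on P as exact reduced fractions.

P1 indiff ⇒ q·2+(1-q)·5 = q·6+(1-q)·4 ⇒ q(-4) = (1-q)(-1) ⇒ q = 1/5
P2 indiff ⇒ p·4+(1-p)·8 = p·8+(1-p)·6 ⇒ p(-4) = (1-p)(-2) ⇒ p = 1/3

P1 mixes 1/3 on A; P2 mixes 1/5 on P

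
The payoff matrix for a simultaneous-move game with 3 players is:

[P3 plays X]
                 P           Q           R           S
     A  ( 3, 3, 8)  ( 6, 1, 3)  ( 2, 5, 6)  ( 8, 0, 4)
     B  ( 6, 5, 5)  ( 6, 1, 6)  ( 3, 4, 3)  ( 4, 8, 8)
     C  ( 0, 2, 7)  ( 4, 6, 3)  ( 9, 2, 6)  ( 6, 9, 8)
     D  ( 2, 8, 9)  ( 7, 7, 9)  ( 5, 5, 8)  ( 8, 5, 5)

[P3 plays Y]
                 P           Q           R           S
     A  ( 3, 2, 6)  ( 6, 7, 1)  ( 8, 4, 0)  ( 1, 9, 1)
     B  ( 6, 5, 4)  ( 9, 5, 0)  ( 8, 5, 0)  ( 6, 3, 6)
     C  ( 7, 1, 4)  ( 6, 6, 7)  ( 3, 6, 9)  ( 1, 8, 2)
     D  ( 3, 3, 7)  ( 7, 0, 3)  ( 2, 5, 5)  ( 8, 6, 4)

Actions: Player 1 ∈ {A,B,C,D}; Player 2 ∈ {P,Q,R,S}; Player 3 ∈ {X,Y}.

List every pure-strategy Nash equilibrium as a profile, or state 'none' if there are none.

(A,P,X): not NE [P1→B gives 6>3; P2→R gives 5>3]
(A,P,Y): not NE [P1→C gives 7>3; P2→S gives 9>2; P3→X gives 8>6]
(A,Q,X): not NE [P1→D gives 7>6; P2→R gives 5>1]
(A,Q,Y): not NE [P1→B gives 9>6; P2→S gives 9>7; P3→X gives 3>1]
(A,R,X): not NE [P1→C gives 9>2]
(A,R,Y): not NE [P2→S gives 9>4; P3→X gives 6>0]
(A,S,X): not NE [P2→R gives 5>0]
(A,S,Y): not NE [P1→D gives 8>1; P3→X gives 4>1]
(B,P,X): not NE [P2→S gives 8>5]
(B,P,Y): not NE [P1→C gives 7>6; P3→X gives 5>4]
(B,Q,X): not NE [P1→D gives 7>6; P2→S gives 8>1]
(B,Q,Y): not NE [P3→X gives 6>0]
(B,R,X): not NE [P1→C gives 9>3; P2→S gives 8>4]
(B,R,Y): not NE [P3→X gives 3>0]
(B,S,X): not NE [P1→D gives 8>4]
(B,S,Y): not NE [P1→D gives 8>6; P2→R gives 5>3; P3→X gives 8>6]
(C,P,X): not NE [P1→B gives 6>0; P2→S gives 9>2]
(C,P,Y): not NE [P2→S gives 8>1; P3→X gives 7>4]
(C,Q,X): not NE [P1→D gives 7>4; P2→S gives 9>6; P3→Y gives 7>3]
(C,Q,Y): not NE [P1→B gives 9>6; P2→S gives 8>6]
(C,R,X): not NE [P2→S gives 9>2; P3→Y gives 9>6]
(C,R,Y): not NE [P1→B gives 8>3; P2→S gives 8>6]
(C,S,X): not NE [P1→D gives 8>6]
(C,S,Y): not NE [P1→D gives 8>1; P3→X gives 8>2]
(D,P,X): not NE [P1→B gives 6>2]
(D,P,Y): not NE [P1→C gives 7>3; P2→S gives 6>3; P3→X gives 9>7]
(D,Q,X): not NE [P2→P gives 8>7]
(D,Q,Y): not NE [P1→B gives 9>7; P2→S gives 6>0; P3→X gives 9>3]
(D,R,X): not NE [P1→C gives 9>5; P2→P gives 8>5]
(D,R,Y): not NE [P1→B gives 8>2; P2→S gives 6>5; P3→X gives 8>5]
(D,S,X): not NE [P2→P gives 8>5]
(D,S,Y): not NE [P3→X gives 5>4]

Equilibria: none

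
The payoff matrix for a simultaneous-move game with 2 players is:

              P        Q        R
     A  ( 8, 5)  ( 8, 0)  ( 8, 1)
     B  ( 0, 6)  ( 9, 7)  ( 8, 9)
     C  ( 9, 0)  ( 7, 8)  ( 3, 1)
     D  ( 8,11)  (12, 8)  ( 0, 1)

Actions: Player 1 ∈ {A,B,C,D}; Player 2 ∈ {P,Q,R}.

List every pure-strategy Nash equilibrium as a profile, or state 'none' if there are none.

Nash profiles: (B,R)

(A,P): not NE [P1→C gives 9>8]
(A,Q): not NE [P1→D gives 12>8; P2→P gives 5>0]
(A,R): not NE [P2→P gives 5>1]
(B,P): not NE [P1→C gives 9>0; P2→R gives 9>6]
(B,Q): not NE [P1→D gives 12>9; P2→R gives 9>7]
(B,R): NE
(C,P): not NE [P2→Q gives 8>0]
(C,Q): not NE [P1→D gives 12>7]
(C,R): not NE [P1→B gives 8>3; P2→Q gives 8>1]
(D,P): not NE [P1→C gives 9>8]
(D,Q): not NE [P2→P gives 11>8]
(D,R): not NE [P1→B gives 8>0; P2→P gives 11>1]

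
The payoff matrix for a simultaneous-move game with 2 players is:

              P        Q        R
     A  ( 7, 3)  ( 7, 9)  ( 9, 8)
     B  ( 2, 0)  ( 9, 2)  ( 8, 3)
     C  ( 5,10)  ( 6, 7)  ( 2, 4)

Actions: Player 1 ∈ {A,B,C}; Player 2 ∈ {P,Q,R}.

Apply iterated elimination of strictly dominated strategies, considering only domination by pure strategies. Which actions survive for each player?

P1 drop C (A beats it: P:7>5 Q:7>6 R:9>2)
P2 drop P (Q beats it: A:9>3 B:2>0)
P1→{A,B} P2→{Q,R}

Remaining: P1:{A,B} P2:{Q,R}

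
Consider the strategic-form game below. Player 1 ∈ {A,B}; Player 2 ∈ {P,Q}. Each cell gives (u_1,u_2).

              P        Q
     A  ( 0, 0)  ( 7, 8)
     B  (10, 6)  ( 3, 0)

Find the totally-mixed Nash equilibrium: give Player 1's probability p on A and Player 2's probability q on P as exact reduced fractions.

P1 indiff ⇒ q·0+(1-q)·7 = q·10+(1-q)·3 ⇒ q(-10) = (1-q)(-4) ⇒ q = 2/7
P2 indiff ⇒ p·0+(1-p)·6 = p·8+(1-p)·0 ⇒ p(-8) = (1-p)(-6) ⇒ p = 3/7

p=3/7, q=2/7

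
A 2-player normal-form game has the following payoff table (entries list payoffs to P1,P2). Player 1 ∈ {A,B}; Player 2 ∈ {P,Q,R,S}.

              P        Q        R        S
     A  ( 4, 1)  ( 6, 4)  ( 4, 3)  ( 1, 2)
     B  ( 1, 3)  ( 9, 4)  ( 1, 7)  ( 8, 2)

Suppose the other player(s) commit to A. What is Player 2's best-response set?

u_2(P vs A) = 1
u_2(Q vs A) = 4
u_2(R vs A) = 3
u_2(S vs A) = 2
max payoff 4 at {Q}

P2 best: {Q}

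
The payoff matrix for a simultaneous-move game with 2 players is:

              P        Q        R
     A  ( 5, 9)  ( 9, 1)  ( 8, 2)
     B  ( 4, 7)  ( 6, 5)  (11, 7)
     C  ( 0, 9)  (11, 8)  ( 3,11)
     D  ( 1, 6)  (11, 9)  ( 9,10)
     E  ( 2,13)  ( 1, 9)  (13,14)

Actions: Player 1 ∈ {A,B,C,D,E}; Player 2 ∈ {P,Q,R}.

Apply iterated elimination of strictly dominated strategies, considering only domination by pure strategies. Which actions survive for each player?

IESDS → P1:{A,B,E} P2:{P,R}

P2 drop Q (R beats it: A:2>1 B:7>5 C:11>8 D:10>9 E:14>9)
P1 drop C (A beats it: P:5>0 R:8>3)
P1 drop D (B beats it: P:4>1 R:11>9)
P1→{A,B,E} P2→{P,R}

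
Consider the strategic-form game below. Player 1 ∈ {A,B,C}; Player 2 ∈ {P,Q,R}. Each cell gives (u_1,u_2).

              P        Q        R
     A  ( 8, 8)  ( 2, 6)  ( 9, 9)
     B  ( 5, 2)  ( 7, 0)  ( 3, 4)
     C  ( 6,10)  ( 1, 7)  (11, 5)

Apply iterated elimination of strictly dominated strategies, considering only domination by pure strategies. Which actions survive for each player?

P2 drop Q (P beats it: A:8>6 B:2>0 C:10>7)
P1 drop B (A beats it: P:8>5 R:9>3)
P1→{A,C} P2→{P,R}

Remaining: P1:{A,C} P2:{P,R}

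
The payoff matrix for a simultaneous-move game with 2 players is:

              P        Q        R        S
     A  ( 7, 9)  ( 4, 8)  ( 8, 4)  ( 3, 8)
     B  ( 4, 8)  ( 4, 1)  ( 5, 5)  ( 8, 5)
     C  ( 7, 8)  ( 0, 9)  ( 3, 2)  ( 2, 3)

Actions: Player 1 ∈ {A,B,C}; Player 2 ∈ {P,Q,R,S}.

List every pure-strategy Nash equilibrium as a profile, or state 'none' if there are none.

NE set: (A,P)

(A,P): NE
(A,Q): not NE [P2→P gives 9>8]
(A,R): not NE [P2→P gives 9>4]
(A,S): not NE [P1→B gives 8>3; P2→P gives 9>8]
(B,P): not NE [P1→C gives 7>4]
(B,Q): not NE [P2→P gives 8>1]
(B,R): not NE [P1→A gives 8>5; P2→P gives 8>5]
(B,S): not NE [P2→P gives 8>5]
(C,P): not NE [P2→Q gives 9>8]
(C,Q): not NE [P1→B gives 4>0]
(C,R): not NE [P1→A gives 8>3; P2→Q gives 9>2]
(C,S): not NE [P1→B gives 8>2; P2→Q gives 9>3]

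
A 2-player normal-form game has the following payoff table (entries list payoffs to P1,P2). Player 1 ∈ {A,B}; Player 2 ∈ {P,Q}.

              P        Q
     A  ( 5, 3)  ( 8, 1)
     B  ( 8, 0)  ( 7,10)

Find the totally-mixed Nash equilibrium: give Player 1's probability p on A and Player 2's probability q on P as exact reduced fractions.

p=5/6, q=1/4

P1 indiff ⇒ q·5+(1-q)·8 = q·8+(1-q)·7 ⇒ q(-3) = (1-q)(-1) ⇒ q = 1/4
P2 indiff ⇒ p·3+(1-p)·0 = p·1+(1-p)·10 ⇒ p(2) = (1-p)(10) ⇒ p = 5/6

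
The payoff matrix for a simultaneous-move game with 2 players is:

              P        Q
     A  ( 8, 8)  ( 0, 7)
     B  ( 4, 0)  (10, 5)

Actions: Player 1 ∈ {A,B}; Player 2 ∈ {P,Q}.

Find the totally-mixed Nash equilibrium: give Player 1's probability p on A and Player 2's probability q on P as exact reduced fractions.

p=5/6, q=5/7

P1 indiff ⇒ q·8+(1-q)·0 = q·4+(1-q)·10 ⇒ q(4) = (1-q)(10) ⇒ q = 5/7
P2 indiff ⇒ p·8+(1-p)·0 = p·7+(1-p)·5 ⇒ p(1) = (1-p)(5) ⇒ p = 5/6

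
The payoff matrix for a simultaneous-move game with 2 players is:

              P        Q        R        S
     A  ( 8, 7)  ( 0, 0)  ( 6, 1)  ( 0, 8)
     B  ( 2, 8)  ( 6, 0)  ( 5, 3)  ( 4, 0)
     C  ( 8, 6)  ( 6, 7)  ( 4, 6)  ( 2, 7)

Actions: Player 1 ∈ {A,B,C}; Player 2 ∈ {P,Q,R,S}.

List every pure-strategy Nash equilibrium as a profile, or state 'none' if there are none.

NE set: (C,Q)

(A,P): not NE [P2→S gives 8>7]
(A,Q): not NE [P1→C gives 6>0; P2→S gives 8>0]
(A,R): not NE [P2→S gives 8>1]
(A,S): not NE [P1→B gives 4>0]
(B,P): not NE [P1→C gives 8>2]
(B,Q): not NE [P2→P gives 8>0]
(B,R): not NE [P1→A gives 6>5; P2→P gives 8>3]
(B,S): not NE [P2→P gives 8>0]
(C,P): not NE [P2→S gives 7>6]
(C,Q): NE
(C,R): not NE [P1→A gives 6>4; P2→S gives 7>6]
(C,S): not NE [P1→B gives 4>2]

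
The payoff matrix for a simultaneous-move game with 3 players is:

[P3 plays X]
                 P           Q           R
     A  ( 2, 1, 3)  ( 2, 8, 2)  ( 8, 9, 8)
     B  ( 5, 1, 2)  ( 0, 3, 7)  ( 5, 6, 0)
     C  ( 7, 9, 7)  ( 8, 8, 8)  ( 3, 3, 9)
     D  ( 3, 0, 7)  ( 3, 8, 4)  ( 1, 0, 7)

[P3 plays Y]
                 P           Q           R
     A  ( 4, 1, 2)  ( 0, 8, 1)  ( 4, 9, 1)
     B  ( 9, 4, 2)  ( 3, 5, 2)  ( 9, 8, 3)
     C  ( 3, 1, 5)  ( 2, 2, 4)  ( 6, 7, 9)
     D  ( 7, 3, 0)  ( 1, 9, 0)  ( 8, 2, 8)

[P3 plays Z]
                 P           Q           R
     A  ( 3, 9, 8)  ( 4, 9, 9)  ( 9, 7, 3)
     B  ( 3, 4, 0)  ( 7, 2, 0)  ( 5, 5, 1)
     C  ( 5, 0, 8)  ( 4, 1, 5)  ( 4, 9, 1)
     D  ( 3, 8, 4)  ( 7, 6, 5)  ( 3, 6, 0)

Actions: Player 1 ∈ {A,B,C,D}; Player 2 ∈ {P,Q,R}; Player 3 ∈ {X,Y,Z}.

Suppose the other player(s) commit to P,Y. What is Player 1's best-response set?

BR_1 = {B}

u_1(A vs P,Y) = 4
u_1(B vs P,Y) = 9
u_1(C vs P,Y) = 3
u_1(D vs P,Y) = 7
max payoff 9 at {B}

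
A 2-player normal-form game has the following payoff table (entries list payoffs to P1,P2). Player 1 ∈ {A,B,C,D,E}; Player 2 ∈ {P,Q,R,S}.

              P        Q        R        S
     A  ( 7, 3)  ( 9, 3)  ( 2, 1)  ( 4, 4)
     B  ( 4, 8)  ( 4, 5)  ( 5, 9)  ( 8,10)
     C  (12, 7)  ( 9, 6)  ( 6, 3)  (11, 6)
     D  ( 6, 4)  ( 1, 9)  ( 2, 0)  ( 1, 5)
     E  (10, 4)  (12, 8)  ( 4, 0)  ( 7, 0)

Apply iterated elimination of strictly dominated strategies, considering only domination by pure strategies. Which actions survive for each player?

IESDS → P1:{C,E} P2:{P,Q}

P1 drop A (E beats it: P:10>7 Q:12>9 R:4>2 S:7>4)
P1 drop B (C beats it: P:12>4 Q:9>4 R:6>5 S:11>8)
P1 drop D (C beats it: P:12>6 Q:9>1 R:6>2 S:11>1)
P2 drop R (P beats it: C:7>3 E:4>0)
P2 drop S (P beats it: C:7>6 E:4>0)
P1→{C,E} P2→{P,Q}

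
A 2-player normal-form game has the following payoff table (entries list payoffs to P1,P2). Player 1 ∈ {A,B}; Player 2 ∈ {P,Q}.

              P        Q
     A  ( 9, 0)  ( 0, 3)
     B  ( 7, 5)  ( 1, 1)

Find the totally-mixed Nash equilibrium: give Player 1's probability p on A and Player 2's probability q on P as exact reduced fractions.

(p,q) = (4/7, 1/3)

P1 indiff ⇒ q·9+(1-q)·0 = q·7+(1-q)·1 ⇒ q(2) = (1-q)(1) ⇒ q = 1/3
P2 indiff ⇒ p·0+(1-p)·5 = p·3+(1-p)·1 ⇒ p(-3) = (1-p)(-4) ⇒ p = 4/7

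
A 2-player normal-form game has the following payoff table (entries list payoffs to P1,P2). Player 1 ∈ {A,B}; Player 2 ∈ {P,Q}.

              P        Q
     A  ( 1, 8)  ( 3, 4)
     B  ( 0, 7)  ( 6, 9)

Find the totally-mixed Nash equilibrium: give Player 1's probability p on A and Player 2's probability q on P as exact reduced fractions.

P1 indiff ⇒ q·1+(1-q)·3 = q·0+(1-q)·6 ⇒ q(1) = (1-q)(3) ⇒ q = 3/4
P2 indiff ⇒ p·8+(1-p)·7 = p·4+(1-p)·9 ⇒ p(4) = (1-p)(2) ⇒ p = 1/3

P1 mixes 1/3 on A; P2 mixes 3/4 on P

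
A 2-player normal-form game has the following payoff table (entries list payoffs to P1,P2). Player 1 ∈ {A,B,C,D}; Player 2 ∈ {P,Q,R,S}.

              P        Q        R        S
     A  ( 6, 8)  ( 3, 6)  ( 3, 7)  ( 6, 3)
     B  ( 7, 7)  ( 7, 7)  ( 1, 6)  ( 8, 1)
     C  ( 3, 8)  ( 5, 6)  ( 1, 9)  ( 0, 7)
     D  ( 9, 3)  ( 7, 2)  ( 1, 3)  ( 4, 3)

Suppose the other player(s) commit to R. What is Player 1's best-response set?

u_1(A vs R) = 3
u_1(B vs R) = 1
u_1(C vs R) = 1
u_1(D vs R) = 1
max payoff 3 at {A}

BR_1 = {A}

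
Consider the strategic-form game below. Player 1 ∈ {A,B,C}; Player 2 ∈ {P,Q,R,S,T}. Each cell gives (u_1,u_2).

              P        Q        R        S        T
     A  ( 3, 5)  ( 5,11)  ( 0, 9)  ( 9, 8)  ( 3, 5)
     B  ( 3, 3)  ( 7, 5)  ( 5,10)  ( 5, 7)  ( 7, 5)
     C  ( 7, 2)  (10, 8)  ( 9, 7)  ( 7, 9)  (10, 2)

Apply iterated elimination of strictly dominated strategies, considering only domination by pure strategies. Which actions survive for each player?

Survivors P1:{A,C} P2:{Q,S}

P1 drop B (C beats it: P:7>3 Q:10>7 R:9>5 S:7>5 T:10>7)
P2 drop P (Q beats it: A:11>5 C:8>2)
P2 drop R (Q beats it: A:11>9 C:8>7)
P2 drop T (Q beats it: A:11>5 C:8>2)
P1→{A,C} P2→{Q,S}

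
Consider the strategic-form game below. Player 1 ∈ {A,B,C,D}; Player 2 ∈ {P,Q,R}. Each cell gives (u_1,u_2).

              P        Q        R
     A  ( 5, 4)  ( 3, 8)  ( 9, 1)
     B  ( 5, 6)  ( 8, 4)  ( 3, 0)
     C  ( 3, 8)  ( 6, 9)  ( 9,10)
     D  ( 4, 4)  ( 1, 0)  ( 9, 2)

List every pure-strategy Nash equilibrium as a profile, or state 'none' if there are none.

(A,P): not NE [P2→Q gives 8>4]
(A,Q): not NE [P1→B gives 8>3]
(A,R): not NE [P2→Q gives 8>1]
(B,P): NE
(B,Q): not NE [P2→P gives 6>4]
(B,R): not NE [P1→D gives 9>3; P2→P gives 6>0]
(C,P): not NE [P1→B gives 5>3; P2→R gives 10>8]
(C,Q): not NE [P1→B gives 8>6; P2→R gives 10>9]
(C,R): NE
(D,P): not NE [P1→B gives 5>4]
(D,Q): not NE [P1→B gives 8>1; P2→P gives 4>0]
(D,R): not NE [P2→P gives 4>2]

PSNE = {(B,P), (C,R)}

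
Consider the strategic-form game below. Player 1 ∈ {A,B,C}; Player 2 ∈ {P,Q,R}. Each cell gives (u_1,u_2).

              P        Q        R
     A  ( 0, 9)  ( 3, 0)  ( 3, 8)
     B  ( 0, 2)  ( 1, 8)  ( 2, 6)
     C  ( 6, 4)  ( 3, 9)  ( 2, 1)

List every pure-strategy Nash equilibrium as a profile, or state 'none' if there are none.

NE set: (C,Q)

(A,P): not NE [P1→C gives 6>0]
(A,Q): not NE [P2→P gives 9>0]
(A,R): not NE [P2→P gives 9>8]
(B,P): not NE [P1→C gives 6>0; P2→Q gives 8>2]
(B,Q): not NE [P1→C gives 3>1]
(B,R): not NE [P1→A gives 3>2; P2→Q gives 8>6]
(C,P): not NE [P2→Q gives 9>4]
(C,Q): NE
(C,R): not NE [P1→A gives 3>2; P2→Q gives 9>1]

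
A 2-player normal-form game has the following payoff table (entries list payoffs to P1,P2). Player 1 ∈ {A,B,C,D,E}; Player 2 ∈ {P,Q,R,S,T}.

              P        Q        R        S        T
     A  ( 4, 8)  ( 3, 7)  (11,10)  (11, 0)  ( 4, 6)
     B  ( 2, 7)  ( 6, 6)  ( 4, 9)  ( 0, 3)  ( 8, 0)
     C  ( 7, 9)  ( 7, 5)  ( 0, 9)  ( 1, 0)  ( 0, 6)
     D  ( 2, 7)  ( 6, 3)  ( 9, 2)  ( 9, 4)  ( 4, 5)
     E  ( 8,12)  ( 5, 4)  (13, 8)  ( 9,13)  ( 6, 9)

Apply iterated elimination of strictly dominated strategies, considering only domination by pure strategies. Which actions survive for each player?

P2 drop Q (P beats it: A:8>7 B:7>6 C:9>5 D:7>3 E:12>4)
P1 drop C (E beats it: P:8>7 R:13>0 S:9>1 T:6>0)
P2 drop T (P beats it: A:8>6 B:7>0 D:7>5 E:12>9)
P1 drop B (A beats it: P:4>2 R:11>4 S:11>0)
P1 drop D (A beats it: P:4>2 R:11>9 S:11>9)
P1→{A,E} P2→{P,R,S}

Survivors P1:{A,E} P2:{P,R,S}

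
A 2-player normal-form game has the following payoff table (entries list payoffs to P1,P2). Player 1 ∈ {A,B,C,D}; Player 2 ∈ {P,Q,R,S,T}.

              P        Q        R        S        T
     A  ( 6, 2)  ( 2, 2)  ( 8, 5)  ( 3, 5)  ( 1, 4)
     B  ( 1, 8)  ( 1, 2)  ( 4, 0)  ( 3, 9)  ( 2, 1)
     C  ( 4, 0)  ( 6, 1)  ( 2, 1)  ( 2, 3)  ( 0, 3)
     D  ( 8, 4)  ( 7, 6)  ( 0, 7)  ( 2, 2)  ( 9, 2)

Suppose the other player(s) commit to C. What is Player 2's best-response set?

argmax u_2 = {S,T}

u_2(P vs C) = 0
u_2(Q vs C) = 1
u_2(R vs C) = 1
u_2(S vs C) = 3
u_2(T vs C) = 3
max payoff 3 at {S,T}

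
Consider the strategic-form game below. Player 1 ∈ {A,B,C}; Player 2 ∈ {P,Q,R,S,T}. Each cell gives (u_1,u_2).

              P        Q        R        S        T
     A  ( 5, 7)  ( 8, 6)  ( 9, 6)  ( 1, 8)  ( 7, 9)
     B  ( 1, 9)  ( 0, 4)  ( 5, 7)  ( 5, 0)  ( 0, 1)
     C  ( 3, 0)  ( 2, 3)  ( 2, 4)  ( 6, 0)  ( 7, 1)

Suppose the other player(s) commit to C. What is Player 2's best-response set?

u_2(P vs C) = 0
u_2(Q vs C) = 3
u_2(R vs C) = 4
u_2(S vs C) = 0
u_2(T vs C) = 1
max payoff 4 at {R}

P2 best: {R}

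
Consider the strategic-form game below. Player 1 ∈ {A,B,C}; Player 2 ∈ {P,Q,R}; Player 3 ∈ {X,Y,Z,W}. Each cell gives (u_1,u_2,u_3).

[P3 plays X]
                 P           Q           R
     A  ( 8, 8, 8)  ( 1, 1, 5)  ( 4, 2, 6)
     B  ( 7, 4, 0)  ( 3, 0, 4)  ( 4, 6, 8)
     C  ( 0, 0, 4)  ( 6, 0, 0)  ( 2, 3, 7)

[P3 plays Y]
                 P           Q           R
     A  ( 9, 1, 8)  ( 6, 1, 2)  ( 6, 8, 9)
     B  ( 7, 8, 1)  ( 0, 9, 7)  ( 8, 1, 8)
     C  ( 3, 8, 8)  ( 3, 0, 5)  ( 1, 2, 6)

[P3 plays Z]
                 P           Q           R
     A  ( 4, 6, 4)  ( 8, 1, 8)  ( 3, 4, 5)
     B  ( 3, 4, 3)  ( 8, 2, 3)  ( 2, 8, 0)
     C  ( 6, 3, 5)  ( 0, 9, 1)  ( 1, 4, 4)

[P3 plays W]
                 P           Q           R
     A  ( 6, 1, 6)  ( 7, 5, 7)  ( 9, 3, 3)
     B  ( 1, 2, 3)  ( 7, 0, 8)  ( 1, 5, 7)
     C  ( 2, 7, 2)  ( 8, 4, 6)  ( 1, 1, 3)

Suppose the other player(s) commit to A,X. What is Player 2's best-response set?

u_2(P vs A,X) = 8
u_2(Q vs A,X) = 1
u_2(R vs A,X) = 2
max payoff 8 at {P}

argmax u_2 = {P}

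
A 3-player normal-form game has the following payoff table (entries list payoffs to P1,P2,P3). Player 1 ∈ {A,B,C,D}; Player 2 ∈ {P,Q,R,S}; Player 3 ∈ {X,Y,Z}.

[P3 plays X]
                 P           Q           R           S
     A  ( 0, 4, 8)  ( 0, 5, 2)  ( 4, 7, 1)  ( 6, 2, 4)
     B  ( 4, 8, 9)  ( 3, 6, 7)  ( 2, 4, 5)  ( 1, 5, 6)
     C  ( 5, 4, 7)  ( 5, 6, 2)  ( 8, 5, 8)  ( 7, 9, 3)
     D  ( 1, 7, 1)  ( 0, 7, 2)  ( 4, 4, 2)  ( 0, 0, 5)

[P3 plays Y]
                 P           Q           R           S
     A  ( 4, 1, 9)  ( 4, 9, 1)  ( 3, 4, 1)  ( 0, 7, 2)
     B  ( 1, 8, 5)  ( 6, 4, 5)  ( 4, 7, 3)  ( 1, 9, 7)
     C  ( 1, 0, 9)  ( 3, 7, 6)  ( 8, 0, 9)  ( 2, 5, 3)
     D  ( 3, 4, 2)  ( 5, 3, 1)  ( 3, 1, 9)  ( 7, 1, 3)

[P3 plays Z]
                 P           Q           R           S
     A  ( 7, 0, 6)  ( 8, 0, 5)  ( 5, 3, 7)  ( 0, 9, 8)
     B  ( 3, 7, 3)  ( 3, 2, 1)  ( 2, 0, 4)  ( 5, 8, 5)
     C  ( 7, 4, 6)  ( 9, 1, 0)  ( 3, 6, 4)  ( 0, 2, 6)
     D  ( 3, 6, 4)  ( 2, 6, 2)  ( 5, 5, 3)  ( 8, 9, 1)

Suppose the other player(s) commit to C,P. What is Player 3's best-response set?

BR_3 = {Y}

u_3(X vs C,P) = 7
u_3(Y vs C,P) = 9
u_3(Z vs C,P) = 6
max payoff 9 at {Y}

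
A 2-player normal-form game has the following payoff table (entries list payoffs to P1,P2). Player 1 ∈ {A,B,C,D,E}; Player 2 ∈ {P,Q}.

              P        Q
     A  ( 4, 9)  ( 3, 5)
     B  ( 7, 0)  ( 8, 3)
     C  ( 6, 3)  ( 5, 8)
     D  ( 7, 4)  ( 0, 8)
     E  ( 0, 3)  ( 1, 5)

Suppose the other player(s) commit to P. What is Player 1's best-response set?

BR_1 = {B,D}

u_1(A vs P) = 4
u_1(B vs P) = 7
u_1(C vs P) = 6
u_1(D vs P) = 7
u_1(E vs P) = 0
max payoff 7 at {B,D}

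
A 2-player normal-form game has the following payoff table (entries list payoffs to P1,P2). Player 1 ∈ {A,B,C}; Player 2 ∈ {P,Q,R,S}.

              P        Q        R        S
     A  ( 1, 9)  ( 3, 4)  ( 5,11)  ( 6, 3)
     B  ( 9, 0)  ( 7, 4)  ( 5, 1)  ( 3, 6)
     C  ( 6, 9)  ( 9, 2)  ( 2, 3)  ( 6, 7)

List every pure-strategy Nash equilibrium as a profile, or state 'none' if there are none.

(A,P): not NE [P1→B gives 9>1; P2→R gives 11>9]
(A,Q): not NE [P1→C gives 9>3; P2→R gives 11>4]
(A,R): NE
(A,S): not NE [P2→R gives 11>3]
(B,P): not NE [P2→S gives 6>0]
(B,Q): not NE [P1→C gives 9>7; P2→S gives 6>4]
(B,R): not NE [P2→S gives 6>1]
(B,S): not NE [P1→C gives 6>3]
(C,P): not NE [P1→B gives 9>6]
(C,Q): not NE [P2→P gives 9>2]
(C,R): not NE [P1→B gives 5>2; P2→P gives 9>3]
(C,S): not NE [P2→P gives 9>7]

Nash profiles: (A,R)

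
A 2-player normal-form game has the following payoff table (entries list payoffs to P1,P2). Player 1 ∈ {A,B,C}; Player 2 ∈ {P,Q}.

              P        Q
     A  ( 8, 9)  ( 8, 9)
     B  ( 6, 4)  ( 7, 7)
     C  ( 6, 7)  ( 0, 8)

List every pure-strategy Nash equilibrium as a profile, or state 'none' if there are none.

(A,P): NE
(A,Q): NE
(B,P): not NE [P1→A gives 8>6; P2→Q gives 7>4]
(B,Q): not NE [P1→A gives 8>7]
(C,P): not NE [P1→A gives 8>6; P2→Q gives 8>7]
(C,Q): not NE [P1→A gives 8>0]

PSNE = {(A,P), (A,Q)}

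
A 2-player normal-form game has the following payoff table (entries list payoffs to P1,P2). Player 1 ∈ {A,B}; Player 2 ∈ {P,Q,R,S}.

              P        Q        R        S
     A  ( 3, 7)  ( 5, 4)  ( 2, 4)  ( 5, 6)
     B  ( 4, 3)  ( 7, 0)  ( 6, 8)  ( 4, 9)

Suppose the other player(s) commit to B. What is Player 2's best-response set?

u_2(P vs B) = 3
u_2(Q vs B) = 0
u_2(R vs B) = 8
u_2(S vs B) = 9
max payoff 9 at {S}

BR_2 = {S}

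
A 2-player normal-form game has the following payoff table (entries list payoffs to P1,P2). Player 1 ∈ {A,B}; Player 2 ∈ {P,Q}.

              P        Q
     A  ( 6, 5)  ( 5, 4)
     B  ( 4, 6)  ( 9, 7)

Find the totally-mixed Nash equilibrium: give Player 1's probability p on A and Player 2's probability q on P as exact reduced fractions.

P1 mixes 1/2 on A; P2 mixes 2/3 on P

P1 indiff ⇒ q·6+(1-q)·5 = q·4+(1-q)·9 ⇒ q(2) = (1-q)(4) ⇒ q = 2/3
P2 indiff ⇒ p·5+(1-p)·6 = p·4+(1-p)·7 ⇒ p(1) = (1-p)(1) ⇒ p = 1/2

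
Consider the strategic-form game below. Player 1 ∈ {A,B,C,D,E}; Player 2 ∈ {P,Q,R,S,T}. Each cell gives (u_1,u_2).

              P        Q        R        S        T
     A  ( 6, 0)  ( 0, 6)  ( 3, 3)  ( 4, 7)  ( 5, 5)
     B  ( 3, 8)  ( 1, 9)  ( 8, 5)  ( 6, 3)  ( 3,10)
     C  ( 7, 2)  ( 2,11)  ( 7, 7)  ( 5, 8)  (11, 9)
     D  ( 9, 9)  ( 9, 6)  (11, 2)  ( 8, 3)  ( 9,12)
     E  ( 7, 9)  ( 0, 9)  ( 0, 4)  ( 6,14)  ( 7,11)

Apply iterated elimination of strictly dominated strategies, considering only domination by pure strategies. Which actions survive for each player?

Survivors P1:{C,D} P2:{Q,T}

P1 drop A (C beats it: P:7>6 Q:2>0 R:7>3 S:5>4 T:11>5)
P1 drop B (D beats it: P:9>3 Q:9>1 R:11>8 S:8>6 T:9>3)
P1 drop E (D beats it: P:9>7 Q:9>0 R:11>0 S:8>6 T:9>7)
P2 drop P (T beats it: C:9>2 D:12>9)
P2 drop R (Q beats it: C:11>7 D:6>2)
P2 drop S (Q beats it: C:11>8 D:6>3)
P1→{C,D} P2→{Q,T}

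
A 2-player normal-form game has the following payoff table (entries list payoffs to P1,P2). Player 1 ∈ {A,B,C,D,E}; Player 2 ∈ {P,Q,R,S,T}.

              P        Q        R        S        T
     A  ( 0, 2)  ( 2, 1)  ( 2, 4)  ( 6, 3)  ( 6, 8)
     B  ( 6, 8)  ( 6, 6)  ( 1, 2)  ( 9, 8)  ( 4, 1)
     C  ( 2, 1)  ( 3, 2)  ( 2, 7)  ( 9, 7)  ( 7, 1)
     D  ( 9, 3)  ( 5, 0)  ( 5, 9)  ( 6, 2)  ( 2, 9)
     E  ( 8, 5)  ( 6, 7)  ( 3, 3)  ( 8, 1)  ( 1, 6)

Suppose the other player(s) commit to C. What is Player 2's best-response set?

BR_2 = {R,S}

u_2(P vs C) = 1
u_2(Q vs C) = 2
u_2(R vs C) = 7
u_2(S vs C) = 7
u_2(T vs C) = 1
max payoff 7 at {R,S}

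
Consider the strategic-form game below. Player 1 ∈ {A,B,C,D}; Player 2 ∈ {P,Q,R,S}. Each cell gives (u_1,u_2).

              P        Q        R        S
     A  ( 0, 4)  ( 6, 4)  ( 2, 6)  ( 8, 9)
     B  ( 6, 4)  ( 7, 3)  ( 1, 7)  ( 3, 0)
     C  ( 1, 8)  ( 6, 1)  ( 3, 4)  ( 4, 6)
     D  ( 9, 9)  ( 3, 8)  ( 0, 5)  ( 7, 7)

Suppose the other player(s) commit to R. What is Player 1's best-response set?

P1 best: {C}

u_1(A vs R) = 2
u_1(B vs R) = 1
u_1(C vs R) = 3
u_1(D vs R) = 0
max payoff 3 at {C}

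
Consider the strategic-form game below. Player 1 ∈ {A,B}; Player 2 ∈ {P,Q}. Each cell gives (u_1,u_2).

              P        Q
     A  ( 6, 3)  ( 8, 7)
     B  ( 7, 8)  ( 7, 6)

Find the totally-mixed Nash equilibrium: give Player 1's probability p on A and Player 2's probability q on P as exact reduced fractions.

P1 indiff ⇒ q·6+(1-q)·8 = q·7+(1-q)·7 ⇒ q(-1) = (1-q)(-1) ⇒ q = 1/2
P2 indiff ⇒ p·3+(1-p)·8 = p·7+(1-p)·6 ⇒ p(-4) = (1-p)(-2) ⇒ p = 1/3

(p,q) = (1/3, 1/2)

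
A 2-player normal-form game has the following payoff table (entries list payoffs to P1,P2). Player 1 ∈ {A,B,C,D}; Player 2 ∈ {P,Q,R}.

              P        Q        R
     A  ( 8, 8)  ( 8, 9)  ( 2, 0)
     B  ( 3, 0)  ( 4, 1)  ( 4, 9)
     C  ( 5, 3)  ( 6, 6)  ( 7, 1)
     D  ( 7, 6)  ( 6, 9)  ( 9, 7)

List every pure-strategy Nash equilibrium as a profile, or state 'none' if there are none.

(A,P): not NE [P2→Q gives 9>8]
(A,Q): NE
(A,R): not NE [P1→D gives 9>2; P2→Q gives 9>0]
(B,P): not NE [P1→A gives 8>3; P2→R gives 9>0]
(B,Q): not NE [P1→A gives 8>4; P2→R gives 9>1]
(B,R): not NE [P1→D gives 9>4]
(C,P): not NE [P1→A gives 8>5; P2→Q gives 6>3]
(C,Q): not NE [P1→A gives 8>6]
(C,R): not NE [P1→D gives 9>7; P2→Q gives 6>1]
(D,P): not NE [P1→A gives 8>7; P2→Q gives 9>6]
(D,Q): not NE [P1→A gives 8>6]
(D,R): not NE [P2→Q gives 9>7]

Nash profiles: (A,Q)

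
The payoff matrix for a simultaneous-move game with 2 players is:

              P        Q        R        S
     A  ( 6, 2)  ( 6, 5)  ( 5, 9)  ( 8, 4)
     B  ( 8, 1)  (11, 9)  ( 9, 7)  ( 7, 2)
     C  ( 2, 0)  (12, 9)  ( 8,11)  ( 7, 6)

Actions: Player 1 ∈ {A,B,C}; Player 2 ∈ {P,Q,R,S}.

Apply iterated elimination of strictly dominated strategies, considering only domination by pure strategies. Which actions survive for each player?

Survivors P1:{B,C} P2:{Q,R}

P2 drop P (Q beats it: A:5>2 B:9>1 C:9>0)
P2 drop S (Q beats it: A:5>4 B:9>2 C:9>6)
P1 drop A (B beats it: Q:11>6 R:9>5)
P1→{B,C} P2→{Q,R}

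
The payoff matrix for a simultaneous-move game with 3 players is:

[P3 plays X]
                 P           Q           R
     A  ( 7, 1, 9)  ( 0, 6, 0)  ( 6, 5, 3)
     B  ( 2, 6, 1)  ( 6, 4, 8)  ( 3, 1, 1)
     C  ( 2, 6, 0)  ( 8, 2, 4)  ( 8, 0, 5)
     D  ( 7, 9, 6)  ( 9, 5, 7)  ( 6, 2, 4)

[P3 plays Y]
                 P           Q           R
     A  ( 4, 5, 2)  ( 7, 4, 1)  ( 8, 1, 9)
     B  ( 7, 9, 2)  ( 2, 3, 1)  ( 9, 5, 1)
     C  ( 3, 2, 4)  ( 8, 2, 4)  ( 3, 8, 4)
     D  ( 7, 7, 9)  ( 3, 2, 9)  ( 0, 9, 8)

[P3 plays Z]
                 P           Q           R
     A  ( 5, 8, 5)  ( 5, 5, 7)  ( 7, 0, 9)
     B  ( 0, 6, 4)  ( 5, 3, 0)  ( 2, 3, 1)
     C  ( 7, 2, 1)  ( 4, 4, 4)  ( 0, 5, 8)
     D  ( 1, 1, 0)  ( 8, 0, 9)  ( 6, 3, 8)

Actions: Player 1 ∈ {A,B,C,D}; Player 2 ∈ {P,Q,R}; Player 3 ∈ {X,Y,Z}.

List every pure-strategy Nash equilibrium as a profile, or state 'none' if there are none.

No pure NE.

(A,P,X): not NE [P2→Q gives 6>1]
(A,P,Y): not NE [P1→D gives 7>4; P3→X gives 9>2]
(A,P,Z): not NE [P1→C gives 7>5; P3→X gives 9>5]
(A,Q,X): not NE [P1→D gives 9>0; P3→Z gives 7>0]
(A,Q,Y): not NE [P1→C gives 8>7; P2→P gives 5>4; P3→Z gives 7>1]
(A,Q,Z): not NE [P1→D gives 8>5; P2→P gives 8>5]
(A,R,X): not NE [P1→C gives 8>6; P2→Q gives 6>5; P3→Z gives 9>3]
(A,R,Y): not NE [P1→B gives 9>8; P2→P gives 5>1]
(A,R,Z): not NE [P2→P gives 8>0]
(B,P,X): not NE [P1→D gives 7>2; P3→Z gives 4>1]
(B,P,Y): not NE [P3→Z gives 4>2]
(B,P,Z): not NE [P1→C gives 7>0]
(B,Q,X): not NE [P1→D gives 9>6; P2→P gives 6>4]
(B,Q,Y): not NE [P1→C gives 8>2; P2→P gives 9>3; P3→X gives 8>1]
(B,Q,Z): not NE [P1→D gives 8>5; P2→P gives 6>3; P3→X gives 8>0]
(B,R,X): not NE [P1→C gives 8>3; P2→P gives 6>1]
(B,R,Y): not NE [P2→P gives 9>5]
(B,R,Z): not NE [P1→A gives 7>2; P2→P gives 6>3]
(C,P,X): not NE [P1→D gives 7>2; P3→Y gives 4>0]
(C,P,Y): not NE [P1→D gives 7>3; P2→R gives 8>2]
(C,P,Z): not NE [P2→R gives 5>2; P3→Y gives 4>1]
(C,Q,X): not NE [P1→D gives 9>8; P2→P gives 6>2]
(C,Q,Y): not NE [P2→R gives 8>2]
(C,Q,Z): not NE [P1→D gives 8>4; P2→R gives 5>4]
(C,R,X): not NE [P2→P gives 6>0; P3→Z gives 8>5]
(C,R,Y): not NE [P1→B gives 9>3; P3→Z gives 8>4]
(C,R,Z): not NE [P1→A gives 7>0]
(D,P,X): not NE [P3→Y gives 9>6]
(D,P,Y): not NE [P2→R gives 9>7]
(D,P,Z): not NE [P1→C gives 7>1; P2→R gives 3>1; P3→Y gives 9>0]
(D,Q,X): not NE [P2→P gives 9>5; P3→Z gives 9>7]
(D,Q,Y): not NE [P1→C gives 8>3; P2→R gives 9>2]
(D,Q,Z): not NE [P2→R gives 3>0]
(D,R,X): not NE [P1→C gives 8>6; P2→P gives 9>2; P3→Z gives 8>4]
(D,R,Y): not NE [P1→B gives 9>0]
(D,R,Z): not NE [P1→A gives 7>6]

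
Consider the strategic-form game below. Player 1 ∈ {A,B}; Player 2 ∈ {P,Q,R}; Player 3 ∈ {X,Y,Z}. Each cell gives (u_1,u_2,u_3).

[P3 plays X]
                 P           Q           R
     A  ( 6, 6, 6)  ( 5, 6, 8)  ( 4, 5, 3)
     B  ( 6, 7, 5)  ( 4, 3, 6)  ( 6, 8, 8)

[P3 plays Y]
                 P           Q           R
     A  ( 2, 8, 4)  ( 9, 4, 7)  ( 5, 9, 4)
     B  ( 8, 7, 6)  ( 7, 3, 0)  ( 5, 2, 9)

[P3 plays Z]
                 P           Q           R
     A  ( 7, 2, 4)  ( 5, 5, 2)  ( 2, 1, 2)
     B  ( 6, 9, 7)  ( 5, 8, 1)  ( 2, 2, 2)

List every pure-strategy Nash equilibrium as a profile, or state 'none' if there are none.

NE set: (A,P,X), (A,Q,X), (A,R,Y)

(A,P,X): NE
(A,P,Y): not NE [P1→B gives 8>2; P2→R gives 9>8; P3→X gives 6>4]
(A,P,Z): not NE [P2→Q gives 5>2; P3→X gives 6>4]
(A,Q,X): NE
(A,Q,Y): not NE [P2→R gives 9>4; P3→X gives 8>7]
(A,Q,Z): not NE [P3→X gives 8>2]
(A,R,X): not NE [P1→B gives 6>4; P2→Q gives 6>5; P3→Y gives 4>3]
(A,R,Y): NE
(A,R,Z): not NE [P2→Q gives 5>1; P3→Y gives 4>2]
(B,P,X): not NE [P2→R gives 8>7; P3→Z gives 7>5]
(B,P,Y): not NE [P3→Z gives 7>6]
(B,P,Z): not NE [P1→A gives 7>6]
(B,Q,X): not NE [P1→A gives 5>4; P2→R gives 8>3]
(B,Q,Y): not NE [P1→A gives 9>7; P2→P gives 7>3; P3→X gives 6>0]
(B,Q,Z): not NE [P2→P gives 9>8; P3→X gives 6>1]
(B,R,X): not NE [P3→Y gives 9>8]
(B,R,Y): not NE [P2→P gives 7>2]
(B,R,Z): not NE [P2→P gives 9>2; P3→Y gives 9>2]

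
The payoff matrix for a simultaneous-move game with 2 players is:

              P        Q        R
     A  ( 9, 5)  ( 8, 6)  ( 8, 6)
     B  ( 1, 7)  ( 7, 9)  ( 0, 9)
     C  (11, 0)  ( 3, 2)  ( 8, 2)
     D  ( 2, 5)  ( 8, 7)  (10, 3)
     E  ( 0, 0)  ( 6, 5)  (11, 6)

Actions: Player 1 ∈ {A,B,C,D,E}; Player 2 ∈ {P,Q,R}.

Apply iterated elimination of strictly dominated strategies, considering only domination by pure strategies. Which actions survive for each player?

Remaining: P1:{A,D,E} P2:{Q,R}

P1 drop B (A beats it: P:9>1 Q:8>7 R:8>0)
P2 drop P (Q beats it: A:6>5 C:2>0 D:7>5 E:5>0)
P1 drop C (D beats it: Q:8>3 R:10>8)
P1→{A,D,E} P2→{Q,R}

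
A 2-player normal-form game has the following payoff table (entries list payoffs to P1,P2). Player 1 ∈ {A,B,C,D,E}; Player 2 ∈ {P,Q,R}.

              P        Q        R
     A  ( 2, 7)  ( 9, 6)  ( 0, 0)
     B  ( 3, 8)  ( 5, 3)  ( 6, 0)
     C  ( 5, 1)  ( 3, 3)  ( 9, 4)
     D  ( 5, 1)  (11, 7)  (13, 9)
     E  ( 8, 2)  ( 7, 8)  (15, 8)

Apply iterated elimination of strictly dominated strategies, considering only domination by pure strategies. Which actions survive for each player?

Survivors P1:{D,E} P2:{Q,R}

P1 drop A (D beats it: P:5>2 Q:11>9 R:13>0)
P1 drop B (D beats it: P:5>3 Q:11>5 R:13>6)
P1 drop C (E beats it: P:8>5 Q:7>3 R:15>9)
P2 drop P (Q beats it: D:7>1 E:8>2)
P1→{D,E} P2→{Q,R}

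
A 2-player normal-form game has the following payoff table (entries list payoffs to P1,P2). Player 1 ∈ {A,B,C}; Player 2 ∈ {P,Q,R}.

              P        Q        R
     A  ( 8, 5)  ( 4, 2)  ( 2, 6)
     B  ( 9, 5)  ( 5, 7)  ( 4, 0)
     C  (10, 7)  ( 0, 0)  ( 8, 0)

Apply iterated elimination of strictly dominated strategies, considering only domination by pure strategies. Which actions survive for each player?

P1 drop A (B beats it: P:9>8 Q:5>4 R:4>2)
P2 drop R (P beats it: B:5>0 C:7>0)
P1→{B,C} P2→{P,Q}

Survivors P1:{B,C} P2:{P,Q}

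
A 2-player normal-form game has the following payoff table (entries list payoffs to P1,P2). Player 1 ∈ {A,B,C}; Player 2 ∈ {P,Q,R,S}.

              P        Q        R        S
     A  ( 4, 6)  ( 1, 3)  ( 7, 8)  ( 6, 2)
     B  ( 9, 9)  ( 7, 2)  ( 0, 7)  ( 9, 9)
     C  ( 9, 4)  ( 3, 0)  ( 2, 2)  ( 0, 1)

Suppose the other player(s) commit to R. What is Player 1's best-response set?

u_1(A vs R) = 7
u_1(B vs R) = 0
u_1(C vs R) = 2
max payoff 7 at {A}

BR_1 = {A}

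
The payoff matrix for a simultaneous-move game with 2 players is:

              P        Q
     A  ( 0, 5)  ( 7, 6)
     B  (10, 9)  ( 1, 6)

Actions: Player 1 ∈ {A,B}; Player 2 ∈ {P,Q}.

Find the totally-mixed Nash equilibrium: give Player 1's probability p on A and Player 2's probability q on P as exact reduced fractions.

P1 indiff ⇒ q·0+(1-q)·7 = q·10+(1-q)·1 ⇒ q(-10) = (1-q)(-6) ⇒ q = 3/8
P2 indiff ⇒ p·5+(1-p)·9 = p·6+(1-p)·6 ⇒ p(-1) = (1-p)(-3) ⇒ p = 3/4

P1 mixes 3/4 on A; P2 mixes 3/8 on P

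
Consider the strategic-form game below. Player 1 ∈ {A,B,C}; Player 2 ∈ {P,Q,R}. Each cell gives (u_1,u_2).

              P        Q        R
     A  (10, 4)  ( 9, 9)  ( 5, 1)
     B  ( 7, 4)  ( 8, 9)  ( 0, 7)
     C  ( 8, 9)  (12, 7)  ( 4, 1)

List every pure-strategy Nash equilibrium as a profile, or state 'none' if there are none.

(A,P): not NE [P2→Q gives 9>4]
(A,Q): not NE [P1→C gives 12>9]
(A,R): not NE [P2→Q gives 9>1]
(B,P): not NE [P1→A gives 10>7; P2→Q gives 9>4]
(B,Q): not NE [P1→C gives 12>8]
(B,R): not NE [P1→A gives 5>0; P2→Q gives 9>7]
(C,P): not NE [P1→A gives 10>8]
(C,Q): not NE [P2→P gives 9>7]
(C,R): not NE [P1→A gives 5>4; P2→P gives 9>1]

Equilibria: none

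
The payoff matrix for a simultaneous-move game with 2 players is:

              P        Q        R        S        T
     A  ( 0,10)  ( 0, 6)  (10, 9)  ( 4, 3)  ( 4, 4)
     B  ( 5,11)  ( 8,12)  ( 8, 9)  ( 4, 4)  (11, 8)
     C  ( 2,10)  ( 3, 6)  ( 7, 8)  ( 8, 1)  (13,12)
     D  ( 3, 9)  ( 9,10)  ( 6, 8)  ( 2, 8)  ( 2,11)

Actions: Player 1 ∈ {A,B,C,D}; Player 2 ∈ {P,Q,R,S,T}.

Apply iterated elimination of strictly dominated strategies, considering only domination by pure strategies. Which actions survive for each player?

P2 drop R (P beats it: A:10>9 B:11>9 C:10>8 D:9>8)
P1 drop A (C beats it: P:2>0 Q:3>0 S:8>4 T:13>4)
P2 drop S (P beats it: B:11>4 C:10>1 D:9>8)
P1→{B,C,D} P2→{P,Q,T}

IESDS → P1:{B,C,D} P2:{P,Q,T}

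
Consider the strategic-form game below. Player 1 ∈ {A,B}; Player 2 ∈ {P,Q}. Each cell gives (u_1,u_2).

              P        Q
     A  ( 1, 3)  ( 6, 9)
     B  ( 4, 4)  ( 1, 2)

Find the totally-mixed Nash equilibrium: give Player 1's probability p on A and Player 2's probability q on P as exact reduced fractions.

P1 mixes 1/4 on A; P2 mixes 5/8 on P

P1 indiff ⇒ q·1+(1-q)·6 = q·4+(1-q)·1 ⇒ q(-3) = (1-q)(-5) ⇒ q = 5/8
P2 indiff ⇒ p·3+(1-p)·4 = p·9+(1-p)·2 ⇒ p(-6) = (1-p)(-2) ⇒ p = 1/4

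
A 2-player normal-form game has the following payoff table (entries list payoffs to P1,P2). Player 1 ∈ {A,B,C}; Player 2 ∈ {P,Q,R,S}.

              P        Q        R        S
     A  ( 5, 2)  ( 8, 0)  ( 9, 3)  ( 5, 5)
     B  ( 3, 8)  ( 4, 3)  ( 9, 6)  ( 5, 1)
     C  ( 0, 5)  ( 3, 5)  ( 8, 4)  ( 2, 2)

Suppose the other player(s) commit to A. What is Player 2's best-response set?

u_2(P vs A) = 2
u_2(Q vs A) = 0
u_2(R vs A) = 3
u_2(S vs A) = 5
max payoff 5 at {S}

P2 best: {S}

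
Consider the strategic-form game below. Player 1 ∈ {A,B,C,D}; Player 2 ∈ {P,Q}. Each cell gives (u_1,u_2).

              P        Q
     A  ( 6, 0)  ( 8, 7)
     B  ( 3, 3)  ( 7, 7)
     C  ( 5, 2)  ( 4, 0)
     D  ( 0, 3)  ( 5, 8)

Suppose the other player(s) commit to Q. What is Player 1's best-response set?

BR_1 = {A}

u_1(A vs Q) = 8
u_1(B vs Q) = 7
u_1(C vs Q) = 4
u_1(D vs Q) = 5
max payoff 8 at {A}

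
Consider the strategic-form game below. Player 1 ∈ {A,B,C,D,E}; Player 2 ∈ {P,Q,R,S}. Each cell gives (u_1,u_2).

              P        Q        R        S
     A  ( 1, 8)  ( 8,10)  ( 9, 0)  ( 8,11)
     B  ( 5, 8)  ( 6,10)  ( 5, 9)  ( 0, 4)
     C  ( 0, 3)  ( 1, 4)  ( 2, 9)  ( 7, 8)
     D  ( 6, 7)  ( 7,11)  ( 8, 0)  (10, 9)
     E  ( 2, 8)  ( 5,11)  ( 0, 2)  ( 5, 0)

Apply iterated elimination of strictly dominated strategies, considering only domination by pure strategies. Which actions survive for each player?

P1 drop B (D beats it: P:6>5 Q:7>6 R:8>5 S:10>0)
P1 drop C (A beats it: P:1>0 Q:8>1 R:9>2 S:8>7)
P1 drop E (D beats it: P:6>2 Q:7>5 R:8>0 S:10>5)
P2 drop P (Q beats it: A:10>8 D:11>7)
P2 drop R (Q beats it: A:10>0 D:11>0)
P1→{A,D} P2→{Q,S}

Remaining: P1:{A,D} P2:{Q,S}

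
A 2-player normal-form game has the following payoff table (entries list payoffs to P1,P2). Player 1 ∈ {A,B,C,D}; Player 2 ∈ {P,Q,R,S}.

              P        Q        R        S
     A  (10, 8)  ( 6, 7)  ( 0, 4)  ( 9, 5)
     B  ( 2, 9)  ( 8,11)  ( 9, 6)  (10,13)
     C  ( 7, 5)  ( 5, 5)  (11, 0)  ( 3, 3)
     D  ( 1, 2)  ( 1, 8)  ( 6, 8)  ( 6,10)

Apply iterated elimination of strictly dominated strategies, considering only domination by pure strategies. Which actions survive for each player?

IESDS → P1:{A,B} P2:{P,Q,S}

P1 drop D (B beats it: P:2>1 Q:8>1 R:9>6 S:10>6)
P2 drop R (P beats it: A:8>4 B:9>6 C:5>0)
P1 drop C (A beats it: P:10>7 Q:6>5 S:9>3)
P1→{A,B} P2→{P,Q,S}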